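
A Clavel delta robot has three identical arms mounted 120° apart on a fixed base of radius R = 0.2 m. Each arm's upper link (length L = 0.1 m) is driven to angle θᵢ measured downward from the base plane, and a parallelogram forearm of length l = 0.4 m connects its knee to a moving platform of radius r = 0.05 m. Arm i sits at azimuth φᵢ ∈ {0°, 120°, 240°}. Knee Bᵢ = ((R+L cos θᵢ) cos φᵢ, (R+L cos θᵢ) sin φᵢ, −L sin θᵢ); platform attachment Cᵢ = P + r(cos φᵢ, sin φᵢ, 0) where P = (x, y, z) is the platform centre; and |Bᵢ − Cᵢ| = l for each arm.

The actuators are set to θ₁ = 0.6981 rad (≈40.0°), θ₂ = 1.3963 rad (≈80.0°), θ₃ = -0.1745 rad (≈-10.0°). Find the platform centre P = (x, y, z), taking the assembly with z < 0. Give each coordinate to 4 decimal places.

arm 1 at φ=0.0°: ρ1 = 0.2266;  O1 = (0.2266, 0.0000, -0.0643)
arm 2 at φ=120.0°: ρ2 = 0.1674;  O2 = (-0.0837, 0.1449, -0.0985)
arm 3 at φ=240.0°: ρ3 = 0.2485;  O3 = (-0.1242, -0.2152, 0.0174)
eliminate P² terms by subtracting sphere 1 from 2 and 3
[-0.6206 0.2899 -0.0684]·P = -0.0178;  [-0.7017 -0.4304 0.1633]·P = 0.0066
det = 0.4705;  x = 0.0122+0.0380z,  y = -0.0352+0.3174z
quadratic in z: (1.1022)z²+(0.0899)z+(-0.1087)=0, √Δ=0.6980 → z ∈ {-0.3574, 0.2758}; z = -0.3574 (taking z<0)
x = -0.0014, y = -0.1486

(-0.0014, -0.1486, -0.3574)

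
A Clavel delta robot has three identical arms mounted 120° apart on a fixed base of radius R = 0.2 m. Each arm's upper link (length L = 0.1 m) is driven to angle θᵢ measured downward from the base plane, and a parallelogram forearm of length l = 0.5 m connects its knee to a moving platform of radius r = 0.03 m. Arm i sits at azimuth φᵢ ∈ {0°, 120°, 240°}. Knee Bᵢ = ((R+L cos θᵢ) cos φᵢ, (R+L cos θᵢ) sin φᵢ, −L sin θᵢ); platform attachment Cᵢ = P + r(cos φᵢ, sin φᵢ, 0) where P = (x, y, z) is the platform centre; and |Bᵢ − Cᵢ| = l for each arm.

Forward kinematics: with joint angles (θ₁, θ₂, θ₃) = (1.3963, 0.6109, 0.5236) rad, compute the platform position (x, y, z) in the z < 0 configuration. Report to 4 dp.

(-0.1076, -0.0096, -0.5021)

φ1=0.0°: virtual centre (0.1874, 0.0000, -0.0985), radius l
φ2=120.0°: virtual centre (-0.1260, 0.2182, -0.0574), radius l
φ3=240.0°: virtual centre (-0.1283, -0.2222, -0.0500), radius l
subtract pairs → two planes through P
linear system: -0.6266x+0.4363y = 0.0219−0.0822z; -0.6313x+-0.4444y = 0.0235−0.0970z
det = 0.5540;  x = -0.0362+0.1424z,  y = -0.0016+0.0160z
quadratic in z: (1.0205)z²+(0.1333)z+(-0.1903)=0, √Δ=0.8915 → z ∈ {-0.5021, 0.3715}; z = -0.5021 (taking z<0)
x = -0.1076, y = -0.0096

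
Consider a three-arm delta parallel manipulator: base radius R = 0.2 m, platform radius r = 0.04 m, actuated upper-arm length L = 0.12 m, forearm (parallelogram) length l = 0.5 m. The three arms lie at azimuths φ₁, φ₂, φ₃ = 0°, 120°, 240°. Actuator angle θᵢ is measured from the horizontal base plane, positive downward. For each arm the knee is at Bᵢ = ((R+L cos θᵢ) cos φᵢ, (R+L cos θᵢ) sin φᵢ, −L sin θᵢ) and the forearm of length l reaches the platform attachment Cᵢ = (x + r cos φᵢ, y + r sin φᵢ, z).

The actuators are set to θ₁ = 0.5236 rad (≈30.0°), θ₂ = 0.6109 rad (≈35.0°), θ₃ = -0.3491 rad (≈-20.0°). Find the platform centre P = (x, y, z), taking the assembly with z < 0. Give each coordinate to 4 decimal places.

arm 1 at φ=0.0°: (R−r)+L cos θ1 = 0.2639;  O1 = (0.2639, 0.0000, -0.0600)
arm 2 at φ=120.0°: (R−r)+L cos θ2 = 0.2583;  O2 = (-0.1291, 0.2237, -0.0688)
O3 = (0.2728·cos240.0°, 0.2728·sin240.0°, 0.0410) = (-0.1364, -0.2362, 0.0410)
eliminate P² terms by subtracting sphere 1 from 2 and 3
plane₁₂: -0.7861x+0.4474y+-0.0177z = -0.0018
Cramer: x(z) = -0.0006+0.1125z;  y(z) = -0.0050+0.2371z
sphere 1 gives Az²+Bz+C=0 with A=1.0689, B=0.0581, C=-0.1764;  B²−4AC=0.7577;  roots -0.4344, 0.3800;  negative root z = -0.4344
x = -0.0494, y = -0.1080

(-0.0494, -0.1080, -0.4344)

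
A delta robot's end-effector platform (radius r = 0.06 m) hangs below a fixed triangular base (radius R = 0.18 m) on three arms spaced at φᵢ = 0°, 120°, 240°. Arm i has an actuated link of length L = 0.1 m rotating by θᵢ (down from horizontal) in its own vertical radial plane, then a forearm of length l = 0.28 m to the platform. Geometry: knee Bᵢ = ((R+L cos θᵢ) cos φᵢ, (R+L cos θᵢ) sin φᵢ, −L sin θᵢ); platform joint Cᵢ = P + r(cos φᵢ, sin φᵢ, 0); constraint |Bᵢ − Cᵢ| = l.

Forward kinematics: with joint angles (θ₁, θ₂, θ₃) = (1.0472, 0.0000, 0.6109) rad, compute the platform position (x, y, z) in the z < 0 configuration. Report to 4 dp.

φ1=0.0°: virtual centre (0.1700, 0.0000, -0.0866), radius l
O2 = (0.2200·cos120.0°, 0.2200·sin120.0°, 0.0000) = (-0.1100, 0.1905, 0.0000)
O3 = (0.2019·cos240.0°, 0.2019·sin240.0°, -0.0574) = (-0.1010, -0.1749, -0.0574)
eliminate P² terms by subtracting sphere 1 from 2 and 3
[-0.5600 0.3811 0.1732]·P = 0.0120;  [-0.5419 -0.3497 0.0585]·P = 0.0077
det = 0.4023;  x = -0.0177+0.2059z,  y = 0.0055+-0.1519z
quadratic in z: (1.0655)z²+(0.0942)z+(-0.0356)=0, √Δ=0.4010 → z ∈ {-0.2324, 0.1440}; z = -0.2324 (taking z<0)
x = -0.0655, y = 0.0408

(-0.0655, 0.0408, -0.2324)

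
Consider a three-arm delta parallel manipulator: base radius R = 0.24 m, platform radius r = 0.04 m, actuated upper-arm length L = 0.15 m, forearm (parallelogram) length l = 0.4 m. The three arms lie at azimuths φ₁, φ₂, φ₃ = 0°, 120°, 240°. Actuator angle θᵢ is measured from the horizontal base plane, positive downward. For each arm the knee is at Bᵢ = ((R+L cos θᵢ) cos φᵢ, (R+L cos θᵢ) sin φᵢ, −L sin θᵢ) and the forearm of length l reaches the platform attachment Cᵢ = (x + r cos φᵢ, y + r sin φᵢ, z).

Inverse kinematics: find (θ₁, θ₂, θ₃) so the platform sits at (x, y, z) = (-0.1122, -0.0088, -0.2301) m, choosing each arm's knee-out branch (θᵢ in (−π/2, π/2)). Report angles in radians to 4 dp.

θ₁ = 1.0475, θ₂ = -0.0870, θ₃ = -0.2621

arm 1 (φ=0.0°): x'=-0.1122, y'=-0.0088
  A cos θ + B sin θ = C:  0.3122·cos θ + -0.2301·sin θ = -0.0433
  θ1 = atan2(B,A) + arccos(C/0.3878) = 1.0475
rotate P by −φ2: (0.0485, 0.1016, -0.2301)
  A=0.1515, B=-0.2301, C=(l²−L²−A²−y'²−z²)/(2L)=0.1709
  √(A²+B²)=0.2755;  θ2 = -0.9885+0.9015 ≈ -0.0870
arm 3 (φ=240.0°): x'=0.0637, y'=-0.0928
  e−x'=0.1363;  (l²−L²−(e−x')²−y'²−z²)/2L = 0.1913
  θ3 = atan2(B,A) + arccos(C/0.2674) = -0.2621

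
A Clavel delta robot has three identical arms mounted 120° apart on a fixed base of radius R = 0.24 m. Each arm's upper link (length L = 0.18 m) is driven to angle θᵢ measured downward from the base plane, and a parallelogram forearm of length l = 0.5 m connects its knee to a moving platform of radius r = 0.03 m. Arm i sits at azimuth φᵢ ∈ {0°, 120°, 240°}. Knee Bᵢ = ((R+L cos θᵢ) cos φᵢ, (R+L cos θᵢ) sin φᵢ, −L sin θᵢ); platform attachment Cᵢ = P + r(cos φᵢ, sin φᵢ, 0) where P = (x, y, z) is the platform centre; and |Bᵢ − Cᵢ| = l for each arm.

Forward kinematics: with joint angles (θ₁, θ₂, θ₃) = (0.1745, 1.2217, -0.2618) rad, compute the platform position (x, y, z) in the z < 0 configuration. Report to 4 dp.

(0.0585, -0.1841, -0.3599)

O1 = (0.3873·cos0.0°, 0.3873·sin0.0°, -0.0313) = (0.3873, 0.0000, -0.0313)
O2 = (0.2716·cos120.0°, 0.2716·sin120.0°, -0.1691) = (-0.1358, 0.2352, -0.1691)
O3 = (0.3839·cos240.0°, 0.3839·sin240.0°, 0.0466) = (-0.1919, -0.3324, 0.0466)
|O₂|²−|O₁|² = -0.0486;  |O₃|²−|O₁|² = -0.0014
linear system: -1.0461x+0.4704y = -0.0486−-0.2758z; -1.1584x+-0.6649y = -0.0014−0.1557z
Cramer: x(z) = 0.0266-0.0888z;  y(z) = -0.0442+0.3888z
sphere 1 gives Az²+Bz+C=0 with A=1.1591, B=0.0922, C=-0.1170;  B²−4AC=0.5509;  roots -0.3599, 0.2804;  negative root z = -0.3599
x = 0.0585, y = -0.1841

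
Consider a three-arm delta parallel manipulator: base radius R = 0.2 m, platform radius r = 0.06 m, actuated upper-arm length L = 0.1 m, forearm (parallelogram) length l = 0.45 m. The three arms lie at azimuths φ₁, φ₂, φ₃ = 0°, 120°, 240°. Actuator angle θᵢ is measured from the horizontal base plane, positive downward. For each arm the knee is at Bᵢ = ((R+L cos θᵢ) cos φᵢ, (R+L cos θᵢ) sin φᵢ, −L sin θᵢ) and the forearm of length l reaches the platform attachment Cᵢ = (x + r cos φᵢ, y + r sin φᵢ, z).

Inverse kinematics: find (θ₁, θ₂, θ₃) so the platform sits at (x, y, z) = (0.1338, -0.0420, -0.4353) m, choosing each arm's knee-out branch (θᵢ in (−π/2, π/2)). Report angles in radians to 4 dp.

rotate P by −φ1: (0.1338, -0.0420, -0.4353)
  e−x'=0.0062;  (l²−L²−(e−x')²−y'²−z²)/2L = 0.0061
  √(A²+B²)=0.4353;  θ1 = -1.5566+1.5569 ≈ 0.0003
arm 2 (φ=120.0°): x'=-0.1033, y'=-0.0949
  A=0.2433, B=-0.4353, C=(l²−L²−A²−y'²−z²)/(2L)=-0.3258
  √(A²+B²)=0.4987;  θ2 = -1.0612+2.2829 ≈ 1.2217
rotate P by −φ3: (-0.0305, 0.1369, -0.4353)
  e−x'=0.1705;  (l²−L²−(e−x')²−y'²−z²)/2L = -0.2240
  θ3 = atan2(B,A) + arccos(C/0.4675) = 0.8730

θ₁ = 0.0003, θ₂ = 1.2217, θ₃ = 0.8730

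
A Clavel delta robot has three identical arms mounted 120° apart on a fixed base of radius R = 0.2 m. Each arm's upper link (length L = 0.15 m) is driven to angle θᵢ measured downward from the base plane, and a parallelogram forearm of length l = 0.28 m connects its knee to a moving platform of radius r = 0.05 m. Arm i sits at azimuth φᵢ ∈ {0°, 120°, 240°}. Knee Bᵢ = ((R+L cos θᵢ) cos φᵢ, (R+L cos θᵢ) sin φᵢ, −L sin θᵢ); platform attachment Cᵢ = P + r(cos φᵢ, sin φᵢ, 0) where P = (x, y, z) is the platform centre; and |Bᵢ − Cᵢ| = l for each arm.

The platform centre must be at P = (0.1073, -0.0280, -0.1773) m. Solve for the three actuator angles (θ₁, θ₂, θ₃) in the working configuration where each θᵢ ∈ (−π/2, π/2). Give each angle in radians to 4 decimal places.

arm 1 (φ=0.0°): x'=0.1073, y'=-0.0280
  e−x'=0.0427;  (l²−L²−(e−x')²−y'²−z²)/2L = 0.0729
  θ1 = atan2(B,A) + arccos(C/0.1824) = -0.1746
arm 2 (φ=120.0°): x'=-0.0779, y'=-0.0789
  A=0.2279, B=-0.1773, C=(l²−L²−A²−y'²−z²)/(2L)=-0.1123
  θ2 = atan2(B,A) + arccos(C/0.2887) = 1.3092
arm 3 (φ=240.0°): x'=-0.0294, y'=0.1069
  A=0.1794, B=-0.1773, C=(l²−L²−A²−y'²−z²)/(2L)=-0.0638
  θ3 = atan2(B,A) + arccos(C/0.2522) = 1.0472

θ₁ = -0.1746, θ₂ = 1.3092, θ₃ = 1.0472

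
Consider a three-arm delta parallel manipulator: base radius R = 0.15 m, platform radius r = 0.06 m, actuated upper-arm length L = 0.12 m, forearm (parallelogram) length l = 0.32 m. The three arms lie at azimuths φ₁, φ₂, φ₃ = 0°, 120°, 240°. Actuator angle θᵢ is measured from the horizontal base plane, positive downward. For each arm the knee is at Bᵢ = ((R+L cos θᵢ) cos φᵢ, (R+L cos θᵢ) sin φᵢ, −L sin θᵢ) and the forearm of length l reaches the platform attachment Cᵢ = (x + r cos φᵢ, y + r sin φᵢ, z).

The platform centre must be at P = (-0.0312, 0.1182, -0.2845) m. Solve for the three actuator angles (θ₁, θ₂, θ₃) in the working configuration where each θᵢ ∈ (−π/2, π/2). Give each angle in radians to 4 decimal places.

θ₁ = 0.6980, θ₂ = -0.1746, θ₃ = 0.9600

φ1=0.0° → target in arm frame (-0.0312, 0.1182)
  A=0.1212, B=-0.2845, C=(l²−L²−A²−y'²−z²)/(2L)=-0.0900
  θ1 = atan2(B,A) + arccos(C/0.3092) = 0.6980
rotate P by −φ2: (0.1180, -0.0321, -0.2845)
  A=-0.0280, B=-0.2845, C=(l²−L²−A²−y'²−z²)/(2L)=0.0219
  √(A²+B²)=0.2859;  θ2 = -1.6688+1.4942 ≈ -0.1746
arm 3 (φ=240.0°): x'=-0.0868, y'=-0.0861
  A=0.1768, B=-0.2845, C=(l²−L²−A²−y'²−z²)/(2L)=-0.1317
  √(A²+B²)=0.3349;  θ3 = -1.0149+1.9748 ≈ 0.9600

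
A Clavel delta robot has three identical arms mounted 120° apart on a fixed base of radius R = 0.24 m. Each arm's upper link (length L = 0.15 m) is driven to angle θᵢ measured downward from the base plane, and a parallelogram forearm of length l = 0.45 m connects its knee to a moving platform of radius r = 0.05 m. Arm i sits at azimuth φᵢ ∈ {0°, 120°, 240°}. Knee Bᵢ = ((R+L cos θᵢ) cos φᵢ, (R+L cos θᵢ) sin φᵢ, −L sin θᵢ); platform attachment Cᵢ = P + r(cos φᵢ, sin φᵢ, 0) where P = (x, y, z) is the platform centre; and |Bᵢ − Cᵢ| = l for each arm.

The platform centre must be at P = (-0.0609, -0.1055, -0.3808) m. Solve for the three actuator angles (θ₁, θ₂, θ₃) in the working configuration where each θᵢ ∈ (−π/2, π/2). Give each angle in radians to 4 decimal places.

θ₁ = 0.8724, θ₂ = 0.8724, θ₃ = -0.0873

φ1=0.0° → target in arm frame (-0.0609, -0.1055)
  e−x'=0.2509;  (l²−L²−(e−x')²−y'²−z²)/2L = -0.1303
  √(A²+B²)=0.4560;  θ1 = -0.9882+1.8606 ≈ 0.8724
arm 2 (φ=120.0°): x'=-0.0609, y'=0.1055
  e−x'=0.2509;  (l²−L²−(e−x')²−y'²−z²)/2L = -0.1303
  θ2 = atan2(B,A) + arccos(C/0.4560) = 0.8724
rotate P by −φ3: (0.1218, 0.0000, -0.3808)
  e−x'=0.0682;  (l²−L²−(e−x')²−y'²−z²)/2L = 0.1011
  γ=atan2(-0.3808,0.0682)=-1.3936;  ψ=arccos(0.2614)=1.3063;  θ3=γ+ψ≈-0.0873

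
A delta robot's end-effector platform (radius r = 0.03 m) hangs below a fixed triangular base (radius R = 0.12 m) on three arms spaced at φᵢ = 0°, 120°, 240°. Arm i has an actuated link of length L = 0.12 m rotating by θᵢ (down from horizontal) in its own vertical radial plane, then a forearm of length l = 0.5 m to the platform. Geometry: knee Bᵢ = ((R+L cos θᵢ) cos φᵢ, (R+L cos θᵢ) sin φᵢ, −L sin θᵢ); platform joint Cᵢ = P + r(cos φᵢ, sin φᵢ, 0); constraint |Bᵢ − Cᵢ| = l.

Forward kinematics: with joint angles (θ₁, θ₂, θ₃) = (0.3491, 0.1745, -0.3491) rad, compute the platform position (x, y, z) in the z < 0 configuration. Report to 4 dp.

(-0.0765, -0.0772, -0.4485)

φ1=0.0°: virtual centre (0.2028, 0.0000, -0.0410), radius l
arm 2 at φ=120.0°: e+L cos θ2 = 0.2082;  centre 2 = (-0.1041, 0.1803, -0.0208)
arm 3 at φ=240.0°: e+L cos θ3 = 0.2028;  centre 3 = (-0.1014, -0.1756, 0.0410)
subtract pairs → two planes through P
linear system: -0.6137x+0.3606y = 0.0010−0.0404z; -0.6083x+-0.3512y = 0.0000−0.1642z
det = 0.4349;  x = -0.0008+0.1688z,  y = 0.0014+0.1752z
into |P−centre ₁|² = l²: 1.0592z² + 0.0139z + -0.2069 = 0;  Δ = 0.8767;  z = -0.4485 or 0.4355 → z<0 root = -0.4485
x = -0.0765, y = -0.0772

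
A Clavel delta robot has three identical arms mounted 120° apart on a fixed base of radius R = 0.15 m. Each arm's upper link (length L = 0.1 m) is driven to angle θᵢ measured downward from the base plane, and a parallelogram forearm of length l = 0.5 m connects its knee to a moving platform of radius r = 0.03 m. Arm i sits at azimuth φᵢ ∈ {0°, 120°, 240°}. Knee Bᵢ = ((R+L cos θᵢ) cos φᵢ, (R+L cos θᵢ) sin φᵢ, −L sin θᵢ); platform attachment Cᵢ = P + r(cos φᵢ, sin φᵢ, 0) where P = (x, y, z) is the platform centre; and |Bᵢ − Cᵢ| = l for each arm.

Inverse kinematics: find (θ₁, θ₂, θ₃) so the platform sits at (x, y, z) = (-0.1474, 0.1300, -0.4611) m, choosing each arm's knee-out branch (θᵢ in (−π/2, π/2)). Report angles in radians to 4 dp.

φ1=0.0° → target in arm frame (-0.1474, 0.1300)
  e−x'=0.2674;  (l²−L²−(e−x')²−y'²−z²)/2L = -0.3051
  √(A²+B²)=0.5330;  θ1 = -1.0453+2.1802 ≈ 1.1349
φ2=120.0° → target in arm frame (0.1863, 0.0627)
  A=-0.0663, B=-0.4611, C=(l²−L²−A²−y'²−z²)/(2L)=0.0953
  γ=atan2(-0.4611,-0.0663)=-1.7136;  ψ=arccos(0.2047)=1.3647;  θ2=γ+ψ≈-0.3489
arm 3 (φ=240.0°): x'=-0.0389, y'=-0.1927
  e−x'=0.1589;  (l²−L²−(e−x')²−y'²−z²)/2L = -0.1749
  θ3 = atan2(B,A) + arccos(C/0.4877) = 0.6985

θ₁ = 1.1349, θ₂ = -0.3489, θ₃ = 0.6985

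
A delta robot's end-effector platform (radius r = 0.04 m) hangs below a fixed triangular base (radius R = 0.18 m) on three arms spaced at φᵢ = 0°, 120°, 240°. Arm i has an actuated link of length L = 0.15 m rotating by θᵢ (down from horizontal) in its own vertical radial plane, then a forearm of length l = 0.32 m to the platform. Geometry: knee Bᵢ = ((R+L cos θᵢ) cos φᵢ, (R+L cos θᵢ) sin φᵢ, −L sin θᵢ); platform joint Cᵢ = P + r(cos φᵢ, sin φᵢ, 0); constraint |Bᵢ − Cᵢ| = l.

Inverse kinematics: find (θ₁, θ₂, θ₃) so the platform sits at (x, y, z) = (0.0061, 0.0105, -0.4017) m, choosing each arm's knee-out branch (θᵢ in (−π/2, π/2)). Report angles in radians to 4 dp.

θ₁ = 1.2217, θ₂ = 1.2220, θ₃ = 1.3093

φ1=0.0° → target in arm frame (0.0061, 0.0105)
  A=0.1339, B=-0.4017, C=(l²−L²−A²−y'²−z²)/(2L)=-0.3317
  θ1 = atan2(B,A) + arccos(C/0.4234) = 1.2217
arm 2 (φ=120.0°): x'=0.0060, y'=-0.0105
  e−x'=0.1340;  (l²−L²−(e−x')²−y'²−z²)/2L = -0.3317
  √(A²+B²)=0.4234;  θ2 = -1.2489+2.4709 ≈ 1.2220
φ3=240.0° → target in arm frame (-0.0121, 0.0000)
  A cos θ + B sin θ = C:  0.1521·cos θ + -0.4017·sin θ = -0.3487
  θ3 = atan2(B,A) + arccos(C/0.4295) = 1.3093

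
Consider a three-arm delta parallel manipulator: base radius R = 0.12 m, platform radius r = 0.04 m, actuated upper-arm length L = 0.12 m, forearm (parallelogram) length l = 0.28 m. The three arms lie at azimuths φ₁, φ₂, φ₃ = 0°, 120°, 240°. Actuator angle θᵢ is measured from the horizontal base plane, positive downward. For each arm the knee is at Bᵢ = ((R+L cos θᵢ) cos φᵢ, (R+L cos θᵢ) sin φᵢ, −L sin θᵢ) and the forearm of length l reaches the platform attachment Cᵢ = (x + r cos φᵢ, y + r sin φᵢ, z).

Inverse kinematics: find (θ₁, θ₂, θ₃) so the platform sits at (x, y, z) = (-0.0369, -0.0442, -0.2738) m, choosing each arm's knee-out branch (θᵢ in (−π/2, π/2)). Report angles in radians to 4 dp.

θ₁ = 0.7848, θ₂ = 0.6977, θ₃ = 0.2617

rotate P by −φ1: (-0.0369, -0.0442, -0.2738)
  A=0.1169, B=-0.2738, C=(l²−L²−A²−y'²−z²)/(2L)=-0.1108
  √(A²+B²)=0.2977;  θ1 = -1.1673+1.9520 ≈ 0.7848
arm 2 (φ=120.0°): x'=-0.0198, y'=0.0541
  e−x'=0.0998;  (l²−L²−(e−x')²−y'²−z²)/2L = -0.0994
  √(A²+B²)=0.2914;  θ2 = -1.2212+1.9188 ≈ 0.6977
rotate P by −φ3: (0.0567, -0.0099, -0.2738)
  e−x'=0.0233;  (l²−L²−(e−x')²−y'²−z²)/2L = -0.0484
  √(A²+B²)=0.2748;  θ3 = -1.4860+1.7477 ≈ 0.2617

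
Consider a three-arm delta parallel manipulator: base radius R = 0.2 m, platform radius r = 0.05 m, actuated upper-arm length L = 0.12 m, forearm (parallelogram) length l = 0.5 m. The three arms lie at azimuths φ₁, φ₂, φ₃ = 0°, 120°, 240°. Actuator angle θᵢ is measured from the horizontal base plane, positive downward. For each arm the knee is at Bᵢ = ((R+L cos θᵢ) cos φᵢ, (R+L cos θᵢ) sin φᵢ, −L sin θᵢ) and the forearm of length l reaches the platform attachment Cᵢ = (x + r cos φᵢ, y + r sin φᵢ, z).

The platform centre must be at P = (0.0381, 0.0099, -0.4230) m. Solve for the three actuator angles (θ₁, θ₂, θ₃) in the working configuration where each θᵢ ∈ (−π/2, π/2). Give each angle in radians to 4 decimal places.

arm 1 (φ=0.0°): x'=0.0381, y'=0.0099
  e−x'=0.1119;  (l²−L²−(e−x')²−y'²−z²)/2L = 0.1835
  √(A²+B²)=0.4376;  θ1 = -1.3122+1.1379 ≈ -0.1743
rotate P by −φ2: (-0.0105, -0.0379, -0.4230)
  A cos θ + B sin θ = C:  0.1605·cos θ + -0.4230·sin θ = 0.1228
  γ=atan2(-0.4230,0.1605)=-1.2082;  ψ=arccos(0.2715)=1.2959;  θ2=γ+ψ≈0.0877
φ3=240.0° → target in arm frame (-0.0276, 0.0280)
  A=0.1776, B=-0.4230, C=(l²−L²−A²−y'²−z²)/(2L)=0.1014
  θ3 = atan2(B,A) + arccos(C/0.4588) = 0.1747

θ₁ = -0.1743, θ₂ = 0.0877, θ₃ = 0.1747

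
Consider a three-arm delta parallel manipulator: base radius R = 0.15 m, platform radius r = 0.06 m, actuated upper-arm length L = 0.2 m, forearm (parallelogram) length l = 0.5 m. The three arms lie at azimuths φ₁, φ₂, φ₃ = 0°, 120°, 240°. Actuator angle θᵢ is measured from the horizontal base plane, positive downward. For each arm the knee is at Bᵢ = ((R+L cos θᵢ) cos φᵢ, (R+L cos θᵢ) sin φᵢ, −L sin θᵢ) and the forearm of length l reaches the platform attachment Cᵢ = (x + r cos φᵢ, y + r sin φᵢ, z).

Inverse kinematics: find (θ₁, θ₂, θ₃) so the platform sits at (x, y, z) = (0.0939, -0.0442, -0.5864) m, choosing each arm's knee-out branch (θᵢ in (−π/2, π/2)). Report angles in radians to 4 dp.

arm 1 (φ=0.0°): x'=0.0939, y'=-0.0442
  A cos θ + B sin θ = C:  -0.0039·cos θ + -0.5864·sin θ = -0.3396
  θ1 = atan2(B,A) + arccos(C/0.5864) = 0.6110
φ2=120.0° → target in arm frame (-0.0852, -0.0592)
  e−x'=0.1752;  (l²−L²−(e−x')²−y'²−z²)/2L = -0.4202
  θ2 = atan2(B,A) + arccos(C/0.6120) = 1.0471
φ3=240.0° → target in arm frame (-0.0087, 0.1034)
  e−x'=0.0987;  (l²−L²−(e−x')²−y'²−z²)/2L = -0.3857
  θ3 = atan2(B,A) + arccos(C/0.5946) = 0.8726

θ₁ = 0.6110, θ₂ = 1.0471, θ₃ = 0.8726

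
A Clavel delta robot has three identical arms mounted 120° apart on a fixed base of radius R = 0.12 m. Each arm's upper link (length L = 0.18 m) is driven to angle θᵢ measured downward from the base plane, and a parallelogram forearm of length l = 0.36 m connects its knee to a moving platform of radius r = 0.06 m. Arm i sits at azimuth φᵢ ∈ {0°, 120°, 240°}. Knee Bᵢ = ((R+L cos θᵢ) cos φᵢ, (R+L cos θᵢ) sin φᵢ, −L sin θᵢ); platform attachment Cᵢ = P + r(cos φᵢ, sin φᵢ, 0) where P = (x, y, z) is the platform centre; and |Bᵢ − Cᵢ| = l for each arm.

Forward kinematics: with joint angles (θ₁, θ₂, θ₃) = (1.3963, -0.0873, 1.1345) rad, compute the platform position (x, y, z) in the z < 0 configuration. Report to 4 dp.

(-0.1778, 0.1769, -0.3383)

φ1=0.0°: virtual centre (0.0913, 0.0000, -0.1773), radius l
S2 = (0.2393·cos120.0°, 0.2393·sin120.0°, 0.0157) = (-0.1197, 0.2073, 0.0157)
S3 = (0.1361·cos240.0°, 0.1361·sin240.0°, -0.1631) = (-0.0680, -0.1178, -0.1631)
subtract pairs → two planes through P
linear system: -0.4218x+0.4145y = 0.0178−0.3859z; -0.3186x+-0.2357y = 0.0054−0.0283z
Cramer: x(z) = -0.0277+0.4436z;  y(z) = 0.0147-0.4797z
into |P−S₁|² = l²: 1.4268z² + 0.2349z + -0.0838 = 0;  Δ = 0.5335;  z = -0.3383 or 0.1736 → z<0 root = -0.3383
x = -0.1778, y = 0.1769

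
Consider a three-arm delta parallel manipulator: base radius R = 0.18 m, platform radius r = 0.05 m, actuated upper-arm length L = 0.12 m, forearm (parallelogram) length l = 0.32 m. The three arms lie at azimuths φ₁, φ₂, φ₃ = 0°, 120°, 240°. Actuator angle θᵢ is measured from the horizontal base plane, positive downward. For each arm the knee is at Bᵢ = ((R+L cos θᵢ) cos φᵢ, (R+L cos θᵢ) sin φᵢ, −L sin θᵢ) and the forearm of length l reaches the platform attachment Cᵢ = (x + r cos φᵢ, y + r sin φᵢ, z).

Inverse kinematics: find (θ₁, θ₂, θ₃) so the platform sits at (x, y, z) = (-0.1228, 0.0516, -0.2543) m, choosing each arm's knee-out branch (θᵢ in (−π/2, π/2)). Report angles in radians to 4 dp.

θ₁ = 1.3089, θ₂ = -0.1749, θ₃ = 0.5235

rotate P by −φ1: (-0.1228, 0.0516, -0.2543)
  A=0.2528, B=-0.2543, C=(l²−L²−A²−y'²−z²)/(2L)=-0.1802
  γ=atan2(-0.2543,0.2528)=-0.7884;  ψ=arccos(-0.5024)=2.0972;  θ1=γ+ψ≈1.3089
arm 2 (φ=120.0°): x'=0.1061, y'=0.0805
  A=0.0239, B=-0.2543, C=(l²−L²−A²−y'²−z²)/(2L)=0.0678
  θ2 = atan2(B,A) + arccos(C/0.2554) = -0.1749
arm 3 (φ=240.0°): x'=0.0167, y'=-0.1321
  A cos θ + B sin θ = C:  0.1133·cos θ + -0.2543·sin θ = -0.0290
  θ3 = atan2(B,A) + arccos(C/0.2784) = 0.5235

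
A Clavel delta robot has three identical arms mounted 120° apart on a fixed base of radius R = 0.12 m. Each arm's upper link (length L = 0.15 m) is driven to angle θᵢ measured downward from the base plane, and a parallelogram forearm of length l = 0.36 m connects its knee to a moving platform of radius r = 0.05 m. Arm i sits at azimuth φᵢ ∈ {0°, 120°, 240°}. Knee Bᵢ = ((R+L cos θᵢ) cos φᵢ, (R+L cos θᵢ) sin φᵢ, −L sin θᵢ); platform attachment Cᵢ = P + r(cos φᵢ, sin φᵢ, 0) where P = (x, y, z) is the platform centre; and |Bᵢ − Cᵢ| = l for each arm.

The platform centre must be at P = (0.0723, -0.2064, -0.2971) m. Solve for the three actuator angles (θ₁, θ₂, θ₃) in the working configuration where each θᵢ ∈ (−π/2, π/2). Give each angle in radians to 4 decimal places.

θ₁ = 0.2623, θ₂ = 1.3091, θ₃ = -0.0872

arm 1 (φ=0.0°): x'=0.0723, y'=-0.2064
  A=-0.0023, B=-0.2971, C=(l²−L²−A²−y'²−z²)/(2L)=-0.0792
  γ=atan2(-0.2971,-0.0023)=-1.5785;  ψ=arccos(-0.2667)=1.8408;  θ1=γ+ψ≈0.2623
rotate P by −φ2: (-0.2149, 0.0406, -0.2971)
  e−x'=0.2849;  (l²−L²−(e−x')²−y'²−z²)/2L = -0.2133
  √(A²+B²)=0.4116;  θ2 = -0.8064+2.1155 ≈ 1.3091
φ3=240.0° → target in arm frame (0.1426, 0.1658)
  A=-0.0726, B=-0.2971, C=(l²−L²−A²−y'²−z²)/(2L)=-0.0464
  √(A²+B²)=0.3058;  θ3 = -1.8105+1.7232 ≈ -0.0872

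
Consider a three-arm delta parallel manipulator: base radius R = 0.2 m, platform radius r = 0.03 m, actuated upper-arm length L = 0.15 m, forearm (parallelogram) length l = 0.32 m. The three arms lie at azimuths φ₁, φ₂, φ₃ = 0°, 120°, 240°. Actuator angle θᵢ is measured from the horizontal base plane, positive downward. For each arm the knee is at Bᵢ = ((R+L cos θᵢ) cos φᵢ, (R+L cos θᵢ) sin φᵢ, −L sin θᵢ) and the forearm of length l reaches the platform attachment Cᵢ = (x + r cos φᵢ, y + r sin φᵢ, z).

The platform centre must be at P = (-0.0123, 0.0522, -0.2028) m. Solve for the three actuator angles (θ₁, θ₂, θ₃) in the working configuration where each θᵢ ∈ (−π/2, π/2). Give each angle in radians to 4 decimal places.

φ1=0.0° → target in arm frame (-0.0123, 0.0522)
  e−x'=0.1823;  (l²−L²−(e−x')²−y'²−z²)/2L = 0.0094
  θ1 = atan2(B,A) + arccos(C/0.2727) = 0.6978
arm 2 (φ=120.0°): x'=0.0514, y'=-0.0154
  A=0.1186, B=-0.2028, C=(l²−L²−A²−y'²−z²)/(2L)=0.0815
  γ=atan2(-0.2028,0.1186)=-1.0415;  ψ=arccos(0.3470)=1.2165;  θ2=γ+ψ≈0.1750
arm 3 (φ=240.0°): x'=-0.0391, y'=-0.0368
  e−x'=0.2091;  (l²−L²−(e−x')²−y'²−z²)/2L = -0.0209
  √(A²+B²)=0.2913;  θ3 = -0.7702+1.6428 ≈ 0.8726

θ₁ = 0.6978, θ₂ = 0.1750, θ₃ = 0.8726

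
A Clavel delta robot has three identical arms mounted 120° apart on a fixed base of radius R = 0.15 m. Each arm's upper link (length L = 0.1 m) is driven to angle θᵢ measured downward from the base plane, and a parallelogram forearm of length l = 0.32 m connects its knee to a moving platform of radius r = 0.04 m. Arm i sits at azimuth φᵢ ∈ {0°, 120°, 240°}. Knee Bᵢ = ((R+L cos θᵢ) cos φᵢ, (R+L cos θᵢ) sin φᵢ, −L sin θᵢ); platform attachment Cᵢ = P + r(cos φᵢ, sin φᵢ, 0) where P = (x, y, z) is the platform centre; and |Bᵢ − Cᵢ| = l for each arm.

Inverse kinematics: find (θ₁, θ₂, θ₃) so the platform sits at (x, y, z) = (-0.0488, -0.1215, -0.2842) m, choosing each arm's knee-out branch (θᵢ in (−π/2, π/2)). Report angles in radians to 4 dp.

rotate P by −φ1: (-0.0488, -0.1215, -0.2842)
  e−x'=0.1588;  (l²−L²−(e−x')²−y'²−z²)/2L = -0.1417
  √(A²+B²)=0.3256;  θ1 = -1.0613+2.0213 ≈ 0.9600
φ2=120.0° → target in arm frame (-0.0808, 0.1030)
  e−x'=0.1908;  (l²−L²−(e−x')²−y'²−z²)/2L = -0.1770
  √(A²+B²)=0.3423;  θ2 = -0.9795+2.1141 ≈ 1.1346
arm 3 (φ=240.0°): x'=0.1296, y'=0.0185
  A=-0.0196, B=-0.2842, C=(l²−L²−A²−y'²−z²)/(2L)=0.0545
  θ3 = atan2(B,A) + arccos(C/0.2849) = -0.2615

θ₁ = 0.9600, θ₂ = 1.1346, θ₃ = -0.2615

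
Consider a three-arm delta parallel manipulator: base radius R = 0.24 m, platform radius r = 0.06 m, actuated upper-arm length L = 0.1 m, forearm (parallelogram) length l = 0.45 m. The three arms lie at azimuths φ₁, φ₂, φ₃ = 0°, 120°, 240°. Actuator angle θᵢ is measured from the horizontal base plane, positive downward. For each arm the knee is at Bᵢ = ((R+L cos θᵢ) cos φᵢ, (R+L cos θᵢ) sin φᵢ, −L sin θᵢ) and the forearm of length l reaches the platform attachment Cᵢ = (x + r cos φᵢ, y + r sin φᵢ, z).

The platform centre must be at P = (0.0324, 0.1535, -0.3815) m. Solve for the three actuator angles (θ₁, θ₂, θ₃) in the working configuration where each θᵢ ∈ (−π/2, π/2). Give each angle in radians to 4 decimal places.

θ₁ = 0.3495, θ₂ = -0.2618, θ₃ = 1.3967

arm 1 (φ=0.0°): x'=0.0324, y'=0.1535
  e−x'=0.1476;  (l²−L²−(e−x')²−y'²−z²)/2L = 0.0080
  θ1 = atan2(B,A) + arccos(C/0.4091) = 0.3495
arm 2 (φ=120.0°): x'=0.1167, y'=-0.1048
  e−x'=0.0633;  (l²−L²−(e−x')²−y'²−z²)/2L = 0.1599
  √(A²+B²)=0.3867;  θ2 = -1.4065+1.1447 ≈ -0.2618
rotate P by −φ3: (-0.1491, -0.0487, -0.3815)
  e−x'=0.3291;  (l²−L²−(e−x')²−y'²−z²)/2L = -0.3187
  √(A²+B²)=0.5039;  θ3 = -0.8590+2.2556 ≈ 1.3967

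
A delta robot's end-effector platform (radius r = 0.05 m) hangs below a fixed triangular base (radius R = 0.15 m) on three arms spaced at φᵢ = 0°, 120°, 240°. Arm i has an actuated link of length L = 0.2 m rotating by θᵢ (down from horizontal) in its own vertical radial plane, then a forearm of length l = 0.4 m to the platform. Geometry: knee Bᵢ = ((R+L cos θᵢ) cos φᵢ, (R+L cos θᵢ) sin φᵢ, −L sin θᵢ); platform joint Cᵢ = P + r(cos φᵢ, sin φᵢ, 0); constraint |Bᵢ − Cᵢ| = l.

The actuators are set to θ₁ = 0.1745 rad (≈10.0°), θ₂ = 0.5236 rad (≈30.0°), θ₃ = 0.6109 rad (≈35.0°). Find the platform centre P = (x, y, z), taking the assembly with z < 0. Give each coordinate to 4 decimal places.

(0.0677, 0.0142, -0.3622)

O1 = (0.2970·cos0.0°, 0.2970·sin0.0°, -0.0347) = (0.2970, 0.0000, -0.0347)
arm 2 at φ=120.0°: e+L cos θ2 = 0.2732;  O2 = (-0.1366, 0.2366, -0.1000)
φ3=240.0°: virtual centre (-0.1319, -0.2285, -0.1147), radius l
|O₂|²−|O₁|² = -0.0048;  |O₃|²−|O₁|² = -0.0066
[-0.8671 0.4732 -0.1306]·P = -0.0048;  [-0.8578 -0.4570 -0.1600]·P = -0.0066
det = 0.8021;  x = 0.0066+-0.1688z,  y = 0.0021+-0.0334z
into |P−O₁|² = l²: 1.0296z² + 0.1673z + -0.0745 = 0;  Δ = 0.3348;  z = -0.3622 or 0.1997 → z<0 root = -0.3622
x = 0.0677, y = 0.0142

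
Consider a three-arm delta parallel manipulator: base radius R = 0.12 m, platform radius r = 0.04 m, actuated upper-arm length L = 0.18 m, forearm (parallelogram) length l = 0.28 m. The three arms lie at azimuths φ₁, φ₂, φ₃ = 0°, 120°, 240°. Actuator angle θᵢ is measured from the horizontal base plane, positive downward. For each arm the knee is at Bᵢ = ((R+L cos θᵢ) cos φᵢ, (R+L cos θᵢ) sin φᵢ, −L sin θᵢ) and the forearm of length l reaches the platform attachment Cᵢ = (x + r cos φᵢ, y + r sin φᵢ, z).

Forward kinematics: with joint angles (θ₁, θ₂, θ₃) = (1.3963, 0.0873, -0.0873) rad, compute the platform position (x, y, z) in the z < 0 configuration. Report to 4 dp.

(-0.1681, -0.0113, -0.1616)

arm 1 at φ=0.0°: e+L cos θ1 = 0.1113;  O1 = (0.1113, 0.0000, -0.1773)
φ2=120.0°: virtual centre (-0.1297, 0.2246, -0.0157), radius l
arm 3 at φ=240.0°: e+L cos θ3 = 0.2593;  O3 = (-0.1297, -0.2246, 0.0157)
subtract pairs → two planes through P
plane₁₂: -0.4818x+0.4491y+0.3231z = 0.0237
det = 0.4328;  x = -0.0492+0.7358z,  y = 0.0000+0.0699z
quadratic in z: (1.5463)z²+(0.1185)z+(-0.0212)=0, √Δ=0.3813 → z ∈ {-0.1616, 0.0850}; z = -0.1616 (taking z<0)
x = -0.1681, y = -0.0113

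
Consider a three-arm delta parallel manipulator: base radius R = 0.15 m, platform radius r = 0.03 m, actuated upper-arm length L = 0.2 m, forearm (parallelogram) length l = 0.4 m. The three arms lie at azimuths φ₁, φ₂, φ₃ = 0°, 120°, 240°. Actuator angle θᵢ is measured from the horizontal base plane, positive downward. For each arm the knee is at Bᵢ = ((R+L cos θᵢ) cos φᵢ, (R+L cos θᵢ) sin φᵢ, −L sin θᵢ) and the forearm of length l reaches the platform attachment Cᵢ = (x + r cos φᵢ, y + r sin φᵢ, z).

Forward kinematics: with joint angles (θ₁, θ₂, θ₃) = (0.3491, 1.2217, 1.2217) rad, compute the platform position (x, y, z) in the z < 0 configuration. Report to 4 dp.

(0.1673, 0.0000, -0.4429)

φ1=0.0°: virtual centre (0.3079, 0.0000, -0.0684), radius l
arm 2 at φ=120.0°: ρ2 = 0.1884;  centre 2 = (-0.0942, 0.1632, -0.1879)
centre 3 = (0.1884·cos240.0°, 0.1884·sin240.0°, -0.1879) = (-0.0942, -0.1632, -0.1879)
subtract pairs → two planes through P
plane₁₂: -0.8043x+0.3263y+-0.2391z = -0.0287
det = 0.5249;  x = 0.0357+-0.2972z,  y = 0.0000+0.0000z
sphere 1 gives Az²+Bz+C=0 with A=1.0883, B=0.2987, C=-0.0812;  B²−4AC=0.4427;  roots -0.4429, 0.1684;  negative root z = -0.4429
x = 0.1673, y = 0.0000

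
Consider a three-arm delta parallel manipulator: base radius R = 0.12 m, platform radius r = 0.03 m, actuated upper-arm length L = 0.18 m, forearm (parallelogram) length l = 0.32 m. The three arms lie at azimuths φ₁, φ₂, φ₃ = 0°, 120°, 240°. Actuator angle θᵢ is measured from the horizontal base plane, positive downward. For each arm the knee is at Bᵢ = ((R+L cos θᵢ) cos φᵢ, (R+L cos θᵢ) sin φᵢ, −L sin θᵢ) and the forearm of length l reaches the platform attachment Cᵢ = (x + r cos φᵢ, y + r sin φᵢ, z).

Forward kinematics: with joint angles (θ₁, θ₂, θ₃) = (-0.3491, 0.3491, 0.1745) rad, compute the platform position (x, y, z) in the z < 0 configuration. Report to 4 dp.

φ1=0.0°: virtual centre (0.2591, 0.0000, 0.0616), radius l
arm 2 at φ=120.0°: e+L cos θ2 = 0.2591;  centre 2 = (-0.1296, 0.2244, -0.0616)
φ3=240.0°: virtual centre (-0.1336, -0.2315, -0.0313), radius l
subtract pairs → two planes through P
linear system: -0.7774x+0.4488y = 0.0000−-0.2463z; -0.7856x+-0.4629y = 0.0015−-0.1856z
Cramer: x(z) = -0.0009-0.2770z;  y(z) = -0.0016+0.0690z
into |P−centre ₁|² = l²: 1.0815z² + 0.0207z + -0.0310 = 0;  Δ = 0.1344;  z = -0.1791 or 0.1599 → z<0 root = -0.1791
x = 0.0487, y = -0.0139

(0.0487, -0.0139, -0.1791)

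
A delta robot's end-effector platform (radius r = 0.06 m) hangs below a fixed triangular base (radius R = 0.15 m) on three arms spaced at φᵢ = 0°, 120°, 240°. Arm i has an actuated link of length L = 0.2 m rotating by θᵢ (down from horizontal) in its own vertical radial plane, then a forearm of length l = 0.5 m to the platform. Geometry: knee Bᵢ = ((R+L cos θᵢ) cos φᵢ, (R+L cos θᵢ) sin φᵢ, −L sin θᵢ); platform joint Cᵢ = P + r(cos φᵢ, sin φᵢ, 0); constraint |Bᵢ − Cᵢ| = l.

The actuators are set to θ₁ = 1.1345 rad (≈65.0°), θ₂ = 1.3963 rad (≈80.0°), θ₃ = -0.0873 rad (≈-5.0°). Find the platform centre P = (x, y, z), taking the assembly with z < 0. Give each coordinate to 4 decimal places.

O1 = (0.1745·cos0.0°, 0.1745·sin0.0°, -0.1813) = (0.1745, 0.0000, -0.1813)
arm 2 at φ=120.0°: (R−r)+L cos θ2 = 0.1247;  O2 = (-0.0624, 0.1080, -0.1970)
O3 = (0.2892·cos240.0°, 0.2892·sin240.0°, 0.0174) = (-0.1446, -0.2505, 0.0174)
|O₂|²−|O₁|² = -0.0090;  |O₃|²−|O₁|² = 0.0206
plane₁₂: -0.4738x+0.2160y+-0.0314z = -0.0090
Cramer: x(z) = 0.0001+0.1869z;  y(z) = -0.0413+0.5552z
sphere 1 gives Az²+Bz+C=0 with A=1.3431, B=0.2515, C=-0.1850;  B²−4AC=1.0572;  roots -0.4764, 0.2892;  negative root z = -0.4764
x = -0.0889, y = -0.3058

(-0.0889, -0.3058, -0.4764)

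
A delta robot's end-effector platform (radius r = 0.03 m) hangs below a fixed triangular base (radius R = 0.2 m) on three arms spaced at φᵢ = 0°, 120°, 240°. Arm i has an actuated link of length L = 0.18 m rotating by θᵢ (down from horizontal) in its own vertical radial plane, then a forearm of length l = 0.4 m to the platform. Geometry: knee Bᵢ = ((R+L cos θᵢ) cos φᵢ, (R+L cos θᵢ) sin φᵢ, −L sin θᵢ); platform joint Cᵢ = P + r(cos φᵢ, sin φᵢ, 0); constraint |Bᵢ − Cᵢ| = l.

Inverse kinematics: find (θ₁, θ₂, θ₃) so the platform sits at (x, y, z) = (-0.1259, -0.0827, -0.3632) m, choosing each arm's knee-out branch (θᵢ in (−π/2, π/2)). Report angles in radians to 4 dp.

arm 1 (φ=0.0°): x'=-0.1259, y'=-0.0827
  e−x'=0.2959;  (l²−L²−(e−x')²−y'²−z²)/2L = -0.2742
  θ1 = atan2(B,A) + arccos(C/0.4685) = 1.3089
arm 2 (φ=120.0°): x'=-0.0087, y'=0.1504
  e−x'=0.1787;  (l²−L²−(e−x')²−y'²−z²)/2L = -0.1635
  γ=atan2(-0.3632,0.1787)=-1.1136;  ψ=arccos(-0.4039)=1.9866;  θ2=γ+ψ≈0.8729
φ3=240.0° → target in arm frame (0.1346, -0.0677)
  e−x'=0.0354;  (l²−L²−(e−x')²−y'²−z²)/2L = -0.0282
  γ=atan2(-0.3632,0.0354)=-1.4736;  ψ=arccos(-0.0773)=1.6481;  θ3=γ+ψ≈0.1746

θ₁ = 1.3089, θ₂ = 0.8729, θ₃ = 0.1746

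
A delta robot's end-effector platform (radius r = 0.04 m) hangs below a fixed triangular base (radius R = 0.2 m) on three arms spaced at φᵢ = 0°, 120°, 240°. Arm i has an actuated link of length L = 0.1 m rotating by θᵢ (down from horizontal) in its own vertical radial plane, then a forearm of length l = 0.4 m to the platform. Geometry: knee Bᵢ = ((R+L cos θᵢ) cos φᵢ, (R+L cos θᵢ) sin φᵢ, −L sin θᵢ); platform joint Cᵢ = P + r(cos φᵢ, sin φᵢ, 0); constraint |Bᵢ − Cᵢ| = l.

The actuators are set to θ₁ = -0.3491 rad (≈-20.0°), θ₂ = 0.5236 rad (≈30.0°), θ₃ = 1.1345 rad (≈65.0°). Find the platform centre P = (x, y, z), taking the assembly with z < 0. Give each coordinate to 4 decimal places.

arm 1 at φ=0.0°: e+L cos θ1 = 0.2540;  S1 = (0.2540, 0.0000, 0.0342)
φ2=120.0°: virtual centre (-0.1233, 0.2136, -0.0500), radius l
arm 3 at φ=240.0°: e+L cos θ3 = 0.2023;  S3 = (-0.1011, -0.1752, -0.0906)
|S₂|²−|S₁|² = -0.0024;  |S₃|²−|S₁|² = -0.0165
plane₁₂: -0.7545x+0.4271y+-0.1684z = -0.0024
Cramer: x(z) = 0.0139-0.2918z;  y(z) = 0.0190-0.1212z
quadratic in z: (1.0998)z²+(0.0671)z+(-0.1008)=0, √Δ=0.6694 → z ∈ {-0.3348, 0.2738}; z = -0.3348 (taking z<0)
x = 0.1116, y = 0.0596

(0.1116, 0.0596, -0.3348)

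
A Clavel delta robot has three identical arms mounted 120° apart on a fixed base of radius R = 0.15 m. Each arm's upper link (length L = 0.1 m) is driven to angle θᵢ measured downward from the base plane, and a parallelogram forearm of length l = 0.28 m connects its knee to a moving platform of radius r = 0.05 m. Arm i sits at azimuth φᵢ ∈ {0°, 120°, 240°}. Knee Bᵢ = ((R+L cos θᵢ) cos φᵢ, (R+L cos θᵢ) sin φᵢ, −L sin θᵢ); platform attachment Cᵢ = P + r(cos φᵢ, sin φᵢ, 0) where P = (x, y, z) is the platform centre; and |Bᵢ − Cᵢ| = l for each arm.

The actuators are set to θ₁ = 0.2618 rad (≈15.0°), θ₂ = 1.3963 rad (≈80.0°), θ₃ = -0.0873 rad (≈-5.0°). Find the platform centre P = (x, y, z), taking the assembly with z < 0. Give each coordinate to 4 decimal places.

φ1=0.0°: virtual centre (0.1966, 0.0000, -0.0259), radius l
centre 2 = (0.1174·cos120.0°, 0.1174·sin120.0°, -0.0985) = (-0.0587, 0.1016, -0.0985)
arm 3 at φ=240.0°: e+L cos θ3 = 0.1996;  centre 3 = (-0.0998, -0.1729, 0.0087)
|centre ₂|²−|centre ₁|² = -0.0158;  |centre ₃|²−|centre ₁|² = 0.0006
linear system: -0.5105x+0.2033y = -0.0158−-0.1452z; -0.5928x+-0.3458y = 0.0006−0.0692z
Cramer: x(z) = 0.0180-0.1217z;  y(z) = -0.0327+0.4087z
quadratic in z: (1.1819)z²+(0.0685)z+(-0.0448)=0, √Δ=0.4652 → z ∈ {-0.2258, 0.1678}; z = -0.2258 (taking z<0)
x = 0.0455, y = -0.1250

(0.0455, -0.1250, -0.2258)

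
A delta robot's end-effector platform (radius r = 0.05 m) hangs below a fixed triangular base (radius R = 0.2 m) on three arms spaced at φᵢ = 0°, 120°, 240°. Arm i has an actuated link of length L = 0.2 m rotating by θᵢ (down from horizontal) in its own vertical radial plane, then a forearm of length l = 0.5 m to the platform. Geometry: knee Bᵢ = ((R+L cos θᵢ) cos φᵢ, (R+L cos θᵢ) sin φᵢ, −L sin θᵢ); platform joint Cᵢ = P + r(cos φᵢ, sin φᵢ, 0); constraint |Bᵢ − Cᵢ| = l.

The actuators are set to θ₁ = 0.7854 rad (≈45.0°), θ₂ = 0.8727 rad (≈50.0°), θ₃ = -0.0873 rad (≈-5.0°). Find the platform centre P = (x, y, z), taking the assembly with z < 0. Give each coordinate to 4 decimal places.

(-0.0705, -0.1559, -0.4491)

arm 1 at φ=0.0°: (R−r)+L cos θ1 = 0.2914;  centre 1 = (0.2914, 0.0000, -0.1414)
centre 2 = (0.2786·cos120.0°, 0.2786·sin120.0°, -0.1532) = (-0.1393, 0.2412, -0.1532)
arm 3 at φ=240.0°: (R−r)+L cos θ3 = 0.3492;  centre 3 = (-0.1746, -0.3024, 0.0174)
eliminate P² terms by subtracting sphere 1 from 2 and 3
linear system: -0.8614x+0.4825y = -0.0039−-0.0236z; -0.9321x+-0.6049y = 0.0173−0.3177z
det = 0.9708;  x = -0.0062+0.1432z,  y = -0.0191+0.3046z
into |P−centre ₁|² = l²: 1.1133z² + 0.1860z + -0.1410 = 0;  Δ = 0.6627;  z = -0.4491 or 0.2821 → z<0 root = -0.4491
x = -0.0705, y = -0.1559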